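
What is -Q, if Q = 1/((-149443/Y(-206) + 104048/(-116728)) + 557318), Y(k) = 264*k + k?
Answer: -796522690/443917903070693 ≈ -1.7943e-6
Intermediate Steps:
Y(k) = 265*k
Q = 796522690/443917903070693 (Q = 1/((-149443/(265*(-206)) + 104048/(-116728)) + 557318) = 1/((-149443/(-54590) + 104048*(-1/116728)) + 557318) = 1/((-149443*(-1/54590) - 13006/14591) + 557318) = 1/((149443/54590 - 13006/14591) + 557318) = 1/(1470525273/796522690 + 557318) = 1/(443917903070693/796522690) = 796522690/443917903070693 ≈ 1.7943e-6)
-Q = -1*796522690/443917903070693 = -796522690/443917903070693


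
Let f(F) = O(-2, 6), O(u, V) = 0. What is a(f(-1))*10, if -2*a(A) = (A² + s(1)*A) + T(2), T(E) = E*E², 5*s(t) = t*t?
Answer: -40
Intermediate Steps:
f(F) = 0
s(t) = t²/5 (s(t) = (t*t)/5 = t²/5)
T(E) = E³
a(A) = -4 - A²/2 - A/10 (a(A) = -((A² + ((⅕)*1²)*A) + 2³)/2 = -((A² + ((⅕)*1)*A) + 8)/2 = -((A² + A/5) + 8)/2 = -(8 + A² + A/5)/2 = -4 - A²/2 - A/10)
a(f(-1))*10 = (-4 - ½*0² - ⅒*0)*10 = (-4 - ½*0 + 0)*10 = (-4 + 0 + 0)*10 = -4*10 = -40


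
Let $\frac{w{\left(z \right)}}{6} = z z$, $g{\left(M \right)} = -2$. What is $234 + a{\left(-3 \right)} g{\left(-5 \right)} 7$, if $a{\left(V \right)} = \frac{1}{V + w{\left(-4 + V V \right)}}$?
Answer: $\frac{4912}{21} \approx 233.9$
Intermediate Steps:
$w{\left(z \right)} = 6 z^{2}$ ($w{\left(z \right)} = 6 z z = 6 z^{2}$)
$a{\left(V \right)} = \frac{1}{V + 6 \left(-4 + V^{2}\right)^{2}}$ ($a{\left(V \right)} = \frac{1}{V + 6 \left(-4 + V V\right)^{2}} = \frac{1}{V + 6 \left(-4 + V^{2}\right)^{2}}$)
$234 + a{\left(-3 \right)} g{\left(-5 \right)} 7 = 234 + \frac{1}{-3 + 6 \left(-4 + \left(-3\right)^{2}\right)^{2}} \left(-2\right) 7 = 234 + \frac{1}{-3 + 6 \left(-4 + 9\right)^{2}} \left(-2\right) 7 = 234 + \frac{1}{-3 + 6 \cdot 5^{2}} \left(-2\right) 7 = 234 + \frac{1}{-3 + 6 \cdot 25} \left(-2\right) 7 = 234 + \frac{1}{-3 + 150} \left(-2\right) 7 = 234 + \frac{1}{147} \left(-2\right) 7 = 234 - \frac{2}{21} = \frac{4912}{21}$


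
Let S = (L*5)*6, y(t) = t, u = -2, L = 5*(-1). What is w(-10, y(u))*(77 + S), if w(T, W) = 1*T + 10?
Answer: 0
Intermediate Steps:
L = -5
S = -150 (S = -5*5*6 = -25*6 = -150)
w(T, W) = 10 + T (w(T, W) = T + 10 = 10 + T)
w(-10, y(u))*(77 + S) = (10 - 10)*(77 - 150) = 0*(-73) = 0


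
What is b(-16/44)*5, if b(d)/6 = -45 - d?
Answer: -14730/11 ≈ -1339.1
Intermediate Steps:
b(d) = -270 - 6*d (b(d) = 6*(-45 - d) = -270 - 6*d)
b(-16/44)*5 = (-270 - (-96)/44)*5 = (-270 - 6*(-4/11))*5 = (-270 + 24/11)*5 = -2946/11*5 = -14730/11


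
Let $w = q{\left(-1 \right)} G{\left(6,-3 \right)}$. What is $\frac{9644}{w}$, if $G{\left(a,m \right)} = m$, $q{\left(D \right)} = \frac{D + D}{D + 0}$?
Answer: $- \frac{4822}{3} \approx -1607.3$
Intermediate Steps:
$q{\left(D \right)} = 2$ ($q{\left(D \right)} = \frac{2 D}{D} = 2$)
$w = -6$ ($w = 2 \left(-3\right) = -6$)
$\frac{9644}{w} = \frac{9644}{-6} = 9644 \left(- \frac{1}{6}\right) = - \frac{4822}{3}$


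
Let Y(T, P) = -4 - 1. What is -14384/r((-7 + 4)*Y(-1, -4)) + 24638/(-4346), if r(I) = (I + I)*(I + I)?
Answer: -10585883/488925 ≈ -21.651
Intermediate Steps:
Y(T, P) = -5
r(I) = 4*I² (r(I) = (2*I)*(2*I) = 4*I²)
-14384/r((-7 + 4)*Y(-1, -4)) + 24638/(-4346) = -14384*1/(100*(-7 + 4)²) + 24638/(-4346) = -14384/(4*(-3*(-5))²) + 24638*(-1/4346) = -14384/(4*15²) - 12319/2173 = -14384/(4*225) - 12319/2173 = -14384/900 - 12319/2173 = -14384*1/900 - 12319/2173 = -3596/225 - 12319/2173 = -10585883/488925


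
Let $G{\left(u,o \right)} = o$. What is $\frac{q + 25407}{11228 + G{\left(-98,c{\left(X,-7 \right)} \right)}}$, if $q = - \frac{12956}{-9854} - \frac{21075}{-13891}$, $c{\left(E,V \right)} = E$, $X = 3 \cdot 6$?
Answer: $\frac{869536608461}{384843501211} \approx 2.2595$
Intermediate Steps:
$X = 18$
$q = \frac{193822423}{68440957}$ ($q = \left(-12956\right) \left(- \frac{1}{9854}\right) - - \frac{21075}{13891} = \frac{6478}{4927} + \frac{21075}{13891} = \frac{193822423}{68440957} \approx 2.832$)
$\frac{q + 25407}{11228 + G{\left(-98,c{\left(X,-7 \right)} \right)}} = \frac{\frac{193822423}{68440957} + 25407}{11228 + 18} = \frac{1739073216922}{68440957 \cdot 11246} = \frac{1739073216922}{68440957} \cdot \frac{1}{11246} = \frac{869536608461}{384843501211}$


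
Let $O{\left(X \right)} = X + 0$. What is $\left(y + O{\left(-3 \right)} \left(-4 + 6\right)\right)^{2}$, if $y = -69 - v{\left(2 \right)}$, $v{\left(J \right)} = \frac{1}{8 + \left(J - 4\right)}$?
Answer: $\frac{203401}{36} \approx 5650.0$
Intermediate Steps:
$v{\left(J \right)} = \frac{1}{4 + J}$ ($v{\left(J \right)} = \frac{1}{8 + \left(-4 + J\right)} = \frac{1}{4 + J}$)
$y = - \frac{415}{6}$ ($y = -69 - \frac{1}{4 + 2} = -69 - \frac{1}{6} = - \frac{415}{6} \approx -69.167$)
$O{\left(X \right)} = X$
$\left(y + O{\left(-3 \right)} \left(-4 + 6\right)\right)^{2} = \left(- \frac{415}{6} - 3 \left(-4 + 6\right)\right)^{2} = \left(- \frac{415}{6} - 6\right)^{2} = \left(- \frac{451}{6}\right)^{2} = \frac{203401}{36}$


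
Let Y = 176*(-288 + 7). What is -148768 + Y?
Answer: -198224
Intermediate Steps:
Y = -49456 (Y = 176*(-281) = -49456)
-148768 + Y = -148768 - 49456 = -198224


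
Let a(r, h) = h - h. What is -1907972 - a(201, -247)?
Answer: -1907972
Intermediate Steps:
a(r, h) = 0
-1907972 - a(201, -247) = -1907972 - 1*0 = -1907972 + 0 = -1907972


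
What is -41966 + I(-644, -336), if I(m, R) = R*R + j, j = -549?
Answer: 70381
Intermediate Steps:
I(m, R) = -549 + R**2 (I(m, R) = R*R - 549 = R**2 - 549 = -549 + R**2)
-41966 + I(-644, -336) = -41966 + (-549 + (-336)**2) = -41966 + (-549 + 112896) = -41966 + 112347 = 70381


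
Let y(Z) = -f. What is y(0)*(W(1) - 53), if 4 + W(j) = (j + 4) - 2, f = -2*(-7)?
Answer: 756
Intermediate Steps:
f = 14
y(Z) = -14 (y(Z) = -1*14 = -14)
W(j) = -2 + j (W(j) = -4 + ((j + 4) - 2) = -4 + ((4 + j) - 2) = -4 + (2 + j) = -2 + j)
y(0)*(W(1) - 53) = -14*((-2 + 1) - 53) = -14*(-1 - 53) = -14*(-54) = 756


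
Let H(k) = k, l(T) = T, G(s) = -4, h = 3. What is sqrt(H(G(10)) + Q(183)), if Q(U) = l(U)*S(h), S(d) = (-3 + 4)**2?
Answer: sqrt(179) ≈ 13.379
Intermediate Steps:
S(d) = 1 (S(d) = 1**2 = 1)
Q(U) = U (Q(U) = U*1 = U)
sqrt(H(G(10)) + Q(183)) = sqrt(-4 + 183) = sqrt(179)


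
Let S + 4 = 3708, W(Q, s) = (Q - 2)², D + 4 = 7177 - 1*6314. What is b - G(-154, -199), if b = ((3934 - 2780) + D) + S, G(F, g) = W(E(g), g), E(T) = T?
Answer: -34684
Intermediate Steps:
D = 859 (D = -4 + (7177 - 1*6314) = -4 + (7177 - 6314) = -4 + 863 = 859)
W(Q, s) = (-2 + Q)²
G(F, g) = (-2 + g)²
S = 3704 (S = -4 + 3708 = 3704)
b = 5717 (b = ((3934 - 2780) + 859) + 3704 = (1154 + 859) + 3704 = 2013 + 3704 = 5717)
b - G(-154, -199) = 5717 - (-2 - 199)² = 5717 - 1*(-201)² = 5717 - 1*40401 = 5717 - 40401 = -34684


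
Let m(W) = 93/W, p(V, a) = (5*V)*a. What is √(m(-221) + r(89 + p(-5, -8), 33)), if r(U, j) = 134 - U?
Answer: 2*I*√1897727/221 ≈ 12.467*I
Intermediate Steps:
p(V, a) = 5*V*a
√(m(-221) + r(89 + p(-5, -8), 33)) = √(93/(-221) + (134 - (89 + 5*(-5)*(-8)))) = √(93*(-1/221) + (134 - (89 + 200))) = √(-93/221 + (134 - 1*289)) = √(-93/221 + (134 - 289)) = √(-93/221 - 155) = √(-34348/221) = 2*I*√1897727/221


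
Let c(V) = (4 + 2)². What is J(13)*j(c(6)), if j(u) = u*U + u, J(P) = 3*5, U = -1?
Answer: 0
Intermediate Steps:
c(V) = 36 (c(V) = 6² = 36)
J(P) = 15
j(u) = 0 (j(u) = u*(-1) + u = -u + u = 0)
J(13)*j(c(6)) = 15*0 = 0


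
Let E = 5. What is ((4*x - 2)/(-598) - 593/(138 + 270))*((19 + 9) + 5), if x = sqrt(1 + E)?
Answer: -1945889/40664 - 66*sqrt(6)/299 ≈ -48.394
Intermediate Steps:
x = sqrt(6) (x = sqrt(1 + 5) = sqrt(6) ≈ 2.4495)
((4*x - 2)/(-598) - 593/(138 + 270))*((19 + 9) + 5) = ((4*sqrt(6) - 2)/(-598) - 593/(138 + 270))*((19 + 9) + 5) = ((-2 + 4*sqrt(6))*(-1/598) - 593/408)*(28 + 5) = ((1/299 - 2*sqrt(6)/299) - 593*1/408)*33 = ((1/299 - 2*sqrt(6)/299) - 593/408)*33 = (-176899/121992 - 2*sqrt(6)/299)*33 = -1945889/40664 - 66*sqrt(6)/299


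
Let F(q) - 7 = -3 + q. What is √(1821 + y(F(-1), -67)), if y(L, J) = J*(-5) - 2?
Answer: √2154 ≈ 46.411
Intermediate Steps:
F(q) = 4 + q (F(q) = 7 + (-3 + q) = 4 + q)
y(L, J) = -2 - 5*J (y(L, J) = -5*J - 2 = -2 - 5*J)
√(1821 + y(F(-1), -67)) = √(1821 + (-2 - 5*(-67))) = √(1821 + (-2 + 335)) = √(1821 + 333) = √2154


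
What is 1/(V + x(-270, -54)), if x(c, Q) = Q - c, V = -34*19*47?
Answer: -1/30146 ≈ -3.3172e-5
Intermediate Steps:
V = -30362 (V = -646*47 = -30362)
1/(V + x(-270, -54)) = 1/(-30362 + (-54 - 1*(-270))) = 1/(-30362 + (-54 + 270)) = 1/(-30362 + 216) = 1/(-30146) = -1/30146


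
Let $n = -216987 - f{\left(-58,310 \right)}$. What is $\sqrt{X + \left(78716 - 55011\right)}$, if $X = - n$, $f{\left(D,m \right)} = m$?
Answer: $3 \sqrt{26778} \approx 490.92$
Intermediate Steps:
$n = -217297$ ($n = -216987 - 310 = -217297$)
$X = 217297$ ($X = \left(-1\right) \left(-217297\right) = 217297$)
$\sqrt{X + \left(78716 - 55011\right)} = \sqrt{217297 + \left(78716 - 55011\right)} = \sqrt{217297 + 23705} = \sqrt{241002} = 3 \sqrt{26778}$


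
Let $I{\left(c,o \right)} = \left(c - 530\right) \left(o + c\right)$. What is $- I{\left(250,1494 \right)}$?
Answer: $488320$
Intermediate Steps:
$I{\left(c,o \right)} = \left(-530 + c\right) \left(c + o\right)$
$- I{\left(250,1494 \right)} = - (250^{2} - 132500 - 791820 + 250 \cdot 1494) = - (62500 - 132500 - 791820 + 373500) = \left(-1\right) \left(-488320\right) = 488320$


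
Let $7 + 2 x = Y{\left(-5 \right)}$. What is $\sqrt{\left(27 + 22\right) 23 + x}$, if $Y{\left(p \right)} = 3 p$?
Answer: $6 \sqrt{31} \approx 33.407$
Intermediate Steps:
$x = -11$ ($x = - \frac{7}{2} + \frac{3 \left(-5\right)}{2} = - \frac{7}{2} + \frac{1}{2} \left(-15\right) = - \frac{7}{2} - \frac{15}{2} = -11$)
$\sqrt{\left(27 + 22\right) 23 + x} = \sqrt{\left(27 + 22\right) 23 - 11} = \sqrt{49 \cdot 23 - 11} = \sqrt{1127 - 11} = \sqrt{1116} = 6 \sqrt{31}$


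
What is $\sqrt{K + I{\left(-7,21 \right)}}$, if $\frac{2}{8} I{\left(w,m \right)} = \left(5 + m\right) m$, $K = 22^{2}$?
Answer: $2 \sqrt{667} \approx 51.653$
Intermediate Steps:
$K = 484$
$I{\left(w,m \right)} = 4 m \left(5 + m\right)$ ($I{\left(w,m \right)} = 4 \left(5 + m\right) m = 4 m \left(5 + m\right)$)
$\sqrt{K + I{\left(-7,21 \right)}} = \sqrt{484 + 4 \cdot 21 \left(5 + 21\right)} = \sqrt{484 + 4 \cdot 21 \cdot 26} = \sqrt{484 + 2184} = \sqrt{2668} = 2 \sqrt{667}$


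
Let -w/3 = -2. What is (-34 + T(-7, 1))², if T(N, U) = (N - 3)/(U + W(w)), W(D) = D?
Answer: 61504/49 ≈ 1255.2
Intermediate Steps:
w = 6 (w = -3*(-2) = 6)
T(N, U) = (-3 + N)/(6 + U) (T(N, U) = (N - 3)/(U + 6) = (-3 + N)/(6 + U))
(-34 + T(-7, 1))² = (-34 + (-3 - 7)/(6 + 1))² = (-34 - 10/7)² = (-248/7)² = 61504/49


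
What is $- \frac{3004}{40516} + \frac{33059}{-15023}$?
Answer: $- \frac{346136884}{152167967} \approx -2.2747$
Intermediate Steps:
$- \frac{3004}{40516} + \frac{33059}{-15023} = \left(-3004\right) \frac{1}{40516} + 33059 \left(- \frac{1}{15023}\right) = - \frac{751}{10129} - \frac{33059}{15023} = - \frac{346136884}{152167967}$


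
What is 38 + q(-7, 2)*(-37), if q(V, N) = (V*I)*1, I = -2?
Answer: -480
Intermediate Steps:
q(V, N) = -2*V (q(V, N) = (V*(-2))*1 = -2*V*1 = -2*V)
38 + q(-7, 2)*(-37) = 38 - 2*(-7)*(-37) = 38 + 14*(-37) = 38 - 518 = -480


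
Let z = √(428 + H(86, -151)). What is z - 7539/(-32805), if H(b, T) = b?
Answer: 2513/10935 + √514 ≈ 22.901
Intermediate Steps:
z = √514 (z = √(428 + 86) = √514 ≈ 22.672)
z - 7539/(-32805) = √514 - 7539/(-32805) = √514 - 7539*(-1/32805) = √514 + 2513/10935 = 2513/10935 + √514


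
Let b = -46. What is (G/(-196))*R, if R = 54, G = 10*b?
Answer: 6210/49 ≈ 126.73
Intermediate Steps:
G = -460 (G = 10*(-46) = -460)
(G/(-196))*R = -460/(-196)*54 = -460*(-1/196)*54 = (115/49)*54 = 6210/49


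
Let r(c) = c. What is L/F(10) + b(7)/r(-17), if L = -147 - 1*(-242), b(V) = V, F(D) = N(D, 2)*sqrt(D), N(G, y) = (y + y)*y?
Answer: -7/17 + 19*sqrt(10)/16 ≈ 3.3434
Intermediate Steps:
N(G, y) = 2*y**2 (N(G, y) = (2*y)*y = 2*y**2)
F(D) = 8*sqrt(D) (F(D) = (2*2**2)*sqrt(D) = (2*4)*sqrt(D) = 8*sqrt(D))
L = 95 (L = -147 + 242 = 95)
L/F(10) + b(7)/r(-17) = 95/((8*sqrt(10))) + 7/(-17) = 95*(sqrt(10)/80) + 7*(-1/17) = 19*sqrt(10)/16 - 7/17 = -7/17 + 19*sqrt(10)/16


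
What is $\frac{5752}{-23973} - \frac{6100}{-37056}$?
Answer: $- \frac{5575901}{74028624} \approx -0.075321$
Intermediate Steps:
$\frac{5752}{-23973} - \frac{6100}{-37056} = 5752 \left(- \frac{1}{23973}\right) - - \frac{1525}{9264} = - \frac{5752}{23973} + \frac{1525}{9264} = - \frac{5575901}{74028624}$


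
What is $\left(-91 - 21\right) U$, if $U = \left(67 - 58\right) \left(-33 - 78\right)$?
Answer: $111888$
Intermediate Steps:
$U = -999$ ($U = 9 \left(-111\right) = -999$)
$\left(-91 - 21\right) U = \left(-91 - 21\right) \left(-999\right) = \left(-112\right) \left(-999\right) = 111888$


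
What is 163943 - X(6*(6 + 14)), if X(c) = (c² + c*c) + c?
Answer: 135023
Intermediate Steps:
X(c) = c + 2*c² (X(c) = (c² + c²) + c = 2*c² + c = c + 2*c²)
163943 - X(6*(6 + 14)) = 163943 - 6*(6 + 14)*(1 + 2*(6*(6 + 14))) = 163943 - 6*20*(1 + 2*(6*20)) = 163943 - 120*(1 + 2*120) = 163943 - 120*(1 + 240) = 163943 - 120*241 = 163943 - 1*28920 = 163943 - 28920 = 135023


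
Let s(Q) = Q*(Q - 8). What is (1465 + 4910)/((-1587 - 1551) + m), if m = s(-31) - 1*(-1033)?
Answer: -6375/896 ≈ -7.1150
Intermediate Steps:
s(Q) = Q*(-8 + Q)
m = 2242 (m = -31*(-8 - 31) - 1*(-1033) = -31*(-39) + 1033 = 1209 + 1033 = 2242)
(1465 + 4910)/((-1587 - 1551) + m) = (1465 + 4910)/((-1587 - 1551) + 2242) = 6375/(-3138 + 2242) = 6375/(-896) = 6375*(-1/896) = -6375/896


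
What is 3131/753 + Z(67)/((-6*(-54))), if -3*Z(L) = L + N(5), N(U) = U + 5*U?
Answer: 990097/243972 ≈ 4.0582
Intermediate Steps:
N(U) = 6*U
Z(L) = -10 - L/3 (Z(L) = -(L + 6*5)/3 = -(L + 30)/3 = -(30 + L)/3 = -10 - L/3)
3131/753 + Z(67)/((-6*(-54))) = 3131/753 + (-10 - ⅓*67)/((-6*(-54))) = 3131*(1/753) + (-10 - 67/3)/324 = 3131/753 - 97/3*1/324 = 3131/753 - 97/972 = 990097/243972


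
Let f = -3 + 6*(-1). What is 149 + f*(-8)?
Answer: 221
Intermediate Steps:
f = -9 (f = -3 - 6 = -9)
149 + f*(-8) = 149 - 9*(-8) = 149 + 72 = 221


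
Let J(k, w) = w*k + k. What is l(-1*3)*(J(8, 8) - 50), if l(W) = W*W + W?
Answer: 132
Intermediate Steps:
l(W) = W + W² (l(W) = W² + W = W + W²)
J(k, w) = k + k*w (J(k, w) = k*w + k = k + k*w)
l(-1*3)*(J(8, 8) - 50) = ((-1*3)*(1 - 1*3))*(8*(1 + 8) - 50) = (-3*(1 - 3))*(8*9 - 50) = (-3*(-2))*(72 - 50) = 6*22 = 132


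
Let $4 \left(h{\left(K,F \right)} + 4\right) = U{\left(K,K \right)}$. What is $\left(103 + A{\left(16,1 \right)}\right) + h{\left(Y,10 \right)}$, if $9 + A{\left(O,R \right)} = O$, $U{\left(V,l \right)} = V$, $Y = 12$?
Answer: $109$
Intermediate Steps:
$A{\left(O,R \right)} = -9 + O$
$h{\left(K,F \right)} = -4 + \frac{K}{4}$
$\left(103 + A{\left(16,1 \right)}\right) + h{\left(Y,10 \right)} = \left(103 + \left(-9 + 16\right)\right) + \left(-4 + \frac{1}{4} \cdot 12\right) = \left(103 + 7\right) + \left(-4 + 3\right) = 110 - 1 = 109$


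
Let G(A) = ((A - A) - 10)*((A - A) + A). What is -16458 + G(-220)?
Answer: -14258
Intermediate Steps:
G(A) = -10*A (G(A) = (0 - 10)*(0 + A) = -10*A)
-16458 + G(-220) = -16458 - 10*(-220) = -16458 + 2200 = -14258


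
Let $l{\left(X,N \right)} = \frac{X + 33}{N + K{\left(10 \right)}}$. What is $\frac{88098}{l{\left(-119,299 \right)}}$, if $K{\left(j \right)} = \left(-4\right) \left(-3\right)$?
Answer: $- \frac{13699239}{43} \approx -3.1859 \cdot 10^{5}$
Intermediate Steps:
$K{\left(j \right)} = 12$
$l{\left(X,N \right)} = \frac{33 + X}{12 + N}$ ($l{\left(X,N \right)} = \frac{X + 33}{N + 12} = \frac{33 + X}{12 + N}$)
$\frac{88098}{l{\left(-119,299 \right)}} = \frac{88098}{\frac{1}{12 + 299} \left(33 - 119\right)} = \frac{88098}{\frac{1}{311} \left(-86\right)} = \frac{88098}{- \frac{86}{311}} = 88098 \left(- \frac{311}{86}\right) = - \frac{13699239}{43}$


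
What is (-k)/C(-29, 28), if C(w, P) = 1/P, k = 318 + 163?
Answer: -13468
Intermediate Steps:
k = 481
(-k)/C(-29, 28) = (-1*481)/(1/28) = -481/1/28 = -481*28 = -13468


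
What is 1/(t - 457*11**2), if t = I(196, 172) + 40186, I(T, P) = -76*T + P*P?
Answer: -1/423 ≈ -0.0023641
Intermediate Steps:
I(T, P) = P**2 - 76*T (I(T, P) = -76*T + P**2 = P**2 - 76*T)
t = 54874 (t = (172**2 - 76*196) + 40186 = (29584 - 14896) + 40186 = 14688 + 40186 = 54874)
1/(t - 457*11**2) = 1/(54874 - 457*11**2) = 1/(54874 - 457*121) = 1/(54874 - 55297) = 1/(-423) = -1/423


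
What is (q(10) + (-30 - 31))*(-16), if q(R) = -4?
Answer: 1040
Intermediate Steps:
(q(10) + (-30 - 31))*(-16) = (-4 + (-30 - 31))*(-16) = (-4 - 61)*(-16) = -65*(-16) = 1040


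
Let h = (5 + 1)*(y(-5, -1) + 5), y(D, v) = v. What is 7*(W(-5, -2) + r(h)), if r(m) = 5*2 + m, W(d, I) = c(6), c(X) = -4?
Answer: 210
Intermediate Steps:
W(d, I) = -4
h = 24 (h = (5 + 1)*(-1 + 5) = 6*4 = 24)
r(m) = 10 + m
7*(W(-5, -2) + r(h)) = 7*(-4 + (10 + 24)) = 7*(-4 + 34) = 7*30 = 210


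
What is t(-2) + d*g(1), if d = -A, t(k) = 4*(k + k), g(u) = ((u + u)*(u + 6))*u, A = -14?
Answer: 180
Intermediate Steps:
g(u) = 2*u²*(6 + u) (g(u) = ((2*u)*(6 + u))*u = (2*u*(6 + u))*u = 2*u²*(6 + u))
t(k) = 8*k (t(k) = 4*(2*k) = 8*k)
d = 14 (d = -1*(-14) = 14)
t(-2) + d*g(1) = 8*(-2) + 14*(2*1²*(6 + 1)) = -16 + 14*(2*1*7) = -16 + 14*14 = -16 + 196 = 180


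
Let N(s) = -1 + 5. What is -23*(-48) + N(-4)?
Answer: 1108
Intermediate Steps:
N(s) = 4
-23*(-48) + N(-4) = -23*(-48) + 4 = 1104 + 4 = 1108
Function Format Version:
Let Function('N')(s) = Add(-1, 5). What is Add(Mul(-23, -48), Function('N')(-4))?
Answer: 1108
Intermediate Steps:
Function('N')(s) = 4
Add(Mul(-23, -48), Function('N')(-4)) = Add(Mul(-23, -48), 4) = Add(1104, 4) = 1108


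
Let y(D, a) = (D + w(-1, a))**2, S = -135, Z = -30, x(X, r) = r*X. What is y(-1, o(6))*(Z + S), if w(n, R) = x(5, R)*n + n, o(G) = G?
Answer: -168960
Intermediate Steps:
x(X, r) = X*r
w(n, R) = n + 5*R*n (w(n, R) = (5*R)*n + n = 5*R*n + n = n + 5*R*n)
y(D, a) = (-1 + D - 5*a)**2 (y(D, a) = (D - (1 + 5*a))**2 = (D + (-1 - 5*a))**2 = (-1 + D - 5*a)**2)
y(-1, o(6))*(Z + S) = (1 - 1*(-1) + 5*6)**2*(-30 - 135) = (1 + 1 + 30)**2*(-165) = 32**2*(-165) = 1024*(-165) = -168960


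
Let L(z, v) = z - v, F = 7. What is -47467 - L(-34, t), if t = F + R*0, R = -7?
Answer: -47426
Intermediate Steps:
t = 7 (t = 7 - 7*0 = 7 + 0 = 7)
-47467 - L(-34, t) = -47467 - (-34 - 1*7) = -47467 - (-34 - 7) = -47467 - 1*(-41) = -47467 + 41 = -47426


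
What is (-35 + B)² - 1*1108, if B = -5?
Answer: 492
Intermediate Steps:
(-35 + B)² - 1*1108 = (-35 - 5)² - 1*1108 = (-40)² - 1108 = 1600 - 1108 = 492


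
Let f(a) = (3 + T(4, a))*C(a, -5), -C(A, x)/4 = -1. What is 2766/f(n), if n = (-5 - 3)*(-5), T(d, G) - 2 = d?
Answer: 461/6 ≈ 76.833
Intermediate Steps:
T(d, G) = 2 + d
n = 40 (n = -8*(-5) = 40)
C(A, x) = 4 (C(A, x) = -4*(-1) = 4)
f(a) = 36 (f(a) = (3 + (2 + 4))*4 = (3 + 6)*4 = 9*4 = 36)
2766/f(n) = 2766/36 = 2766*(1/36) = 461/6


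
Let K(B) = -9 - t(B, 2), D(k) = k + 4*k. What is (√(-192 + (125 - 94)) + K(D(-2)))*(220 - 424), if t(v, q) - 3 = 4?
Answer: 3264 - 204*I*√161 ≈ 3264.0 - 2588.5*I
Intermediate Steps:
t(v, q) = 7 (t(v, q) = 3 + 4 = 7)
D(k) = 5*k
K(B) = -16 (K(B) = -9 - 1*7 = -9 - 7 = -16)
(√(-192 + (125 - 94)) + K(D(-2)))*(220 - 424) = (√(-192 + (125 - 94)) - 16)*(220 - 424) = (√(-192 + 31) - 16)*(-204) = (√(-161) - 16)*(-204) = (I*√161 - 16)*(-204) = (-16 + I*√161)*(-204) = 3264 - 204*I*√161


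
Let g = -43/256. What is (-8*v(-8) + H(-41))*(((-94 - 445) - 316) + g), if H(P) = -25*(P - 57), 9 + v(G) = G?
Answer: -283067439/128 ≈ -2.2115e+6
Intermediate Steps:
g = -43/256 (g = -43*1/256 = -43/256 ≈ -0.16797)
v(G) = -9 + G
H(P) = 1425 - 25*P (H(P) = -25*(-57 + P) = 1425 - 25*P)
(-8*v(-8) + H(-41))*(((-94 - 445) - 316) + g) = (-8*(-9 - 8) + (1425 - 25*(-41)))*(((-94 - 445) - 316) - 43/256) = (-8*(-17) + (1425 + 1025))*((-539 - 316) - 43/256) = (136 + 2450)*(-855 - 43/256) = 2586*(-218923/256) = -283067439/128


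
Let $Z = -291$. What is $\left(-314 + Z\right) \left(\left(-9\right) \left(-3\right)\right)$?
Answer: $-16335$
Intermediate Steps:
$\left(-314 + Z\right) \left(\left(-9\right) \left(-3\right)\right) = \left(-314 - 291\right) \left(\left(-9\right) \left(-3\right)\right) = \left(-605\right) 27 = -16335$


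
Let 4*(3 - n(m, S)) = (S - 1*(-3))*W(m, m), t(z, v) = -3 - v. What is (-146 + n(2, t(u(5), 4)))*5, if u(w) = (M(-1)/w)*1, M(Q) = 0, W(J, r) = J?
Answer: -705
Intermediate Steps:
u(w) = 0 (u(w) = (0/w)*1 = 0*1 = 0)
n(m, S) = 3 - m*(3 + S)/4 (n(m, S) = 3 - (S - 1*(-3))*m/4 = 3 - (S + 3)*m/4 = 3 - (3 + S)*m/4 = 3 - m*(3 + S)/4)
(-146 + n(2, t(u(5), 4)))*5 = (-146 + (3 - ¾*2 - ¼*(-3 - 1*4)*2))*5 = (-146 + (3 - 3/2 - ¼*(-3 - 4)*2))*5 = (-146 + (3 - 3/2 - ¼*(-7)*2))*5 = (-146 + (3 - 3/2 + 7/2))*5 = (-146 + 5)*5 = -141*5 = -705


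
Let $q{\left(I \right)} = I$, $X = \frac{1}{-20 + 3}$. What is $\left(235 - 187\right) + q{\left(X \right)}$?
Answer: $\frac{815}{17} \approx 47.941$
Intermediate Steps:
$X = - \frac{1}{17}$ ($X = \frac{1}{-17} = - \frac{1}{17} \approx -0.058824$)
$\left(235 - 187\right) + q{\left(X \right)} = \left(235 - 187\right) - \frac{1}{17} = 48 - \frac{1}{17} = \frac{815}{17}$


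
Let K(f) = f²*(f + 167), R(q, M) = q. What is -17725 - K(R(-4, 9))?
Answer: -20333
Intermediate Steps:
K(f) = f²*(167 + f)
-17725 - K(R(-4, 9)) = -17725 - (-4)²*(167 - 4) = -17725 - 16*163 = -17725 - 1*2608 = -17725 - 2608 = -20333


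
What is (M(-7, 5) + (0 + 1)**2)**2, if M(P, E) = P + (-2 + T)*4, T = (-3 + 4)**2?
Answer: 100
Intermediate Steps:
T = 1 (T = 1**2 = 1)
M(P, E) = -4 + P (M(P, E) = P + (-2 + 1)*4 = P - 1*4 = P - 4 = -4 + P)
(M(-7, 5) + (0 + 1)**2)**2 = ((-4 - 7) + (0 + 1)**2)**2 = (-11 + 1**2)**2 = (-11 + 1)**2 = (-10)**2 = 100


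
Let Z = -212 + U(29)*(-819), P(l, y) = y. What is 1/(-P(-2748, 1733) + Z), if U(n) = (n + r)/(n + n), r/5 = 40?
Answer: -58/300361 ≈ -0.00019310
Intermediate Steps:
r = 200 (r = 5*40 = 200)
U(n) = (200 + n)/(2*n) (U(n) = (n + 200)/(n + n) = (200 + n)/((2*n)) = (200 + n)*(1/(2*n)) = (200 + n)/(2*n))
Z = -199847/58 (Z = -212 + ((½)*(200 + 29)/29)*(-819) = -212 + ((½)*(1/29)*229)*(-819) = -212 + (229/58)*(-819) = -212 - 187551/58 = -199847/58 ≈ -3445.6)
1/(-P(-2748, 1733) + Z) = 1/(-1*1733 - 199847/58) = 1/(-1733 - 199847/58) = 1/(-300361/58) = -58/300361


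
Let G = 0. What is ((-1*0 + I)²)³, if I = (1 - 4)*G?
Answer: 0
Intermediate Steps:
I = 0 (I = (1 - 4)*0 = -3*0 = 0)
((-1*0 + I)²)³ = ((-1*0 + 0)²)³ = ((0 + 0)²)³ = (0²)³ = 0³ = 0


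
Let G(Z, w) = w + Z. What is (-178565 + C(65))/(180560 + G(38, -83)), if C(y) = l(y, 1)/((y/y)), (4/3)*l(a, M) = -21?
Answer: -714323/722060 ≈ -0.98928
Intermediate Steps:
l(a, M) = -63/4 (l(a, M) = (¾)*(-21) = -63/4)
G(Z, w) = Z + w
C(y) = -63/4 (C(y) = -63/(4*(y/y)) = -63/4/1 = -63/4*1 = -63/4)
(-178565 + C(65))/(180560 + G(38, -83)) = (-178565 - 63/4)/(180560 + (38 - 83)) = -714323/(4*(180560 - 45)) = -714323/4/180515 = -714323/4*1/180515 = -714323/722060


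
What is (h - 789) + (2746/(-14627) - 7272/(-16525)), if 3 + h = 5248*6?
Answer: 7419627217694/241711175 ≈ 30696.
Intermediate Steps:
h = 31485 (h = -3 + 5248*6 = -3 + 31488 = 31485)
(h - 789) + (2746/(-14627) - 7272/(-16525)) = (31485 - 789) + (2746/(-14627) - 7272/(-16525)) = 30696 + (2746*(-1/14627) - 7272*(-1/16525)) = 30696 + (-2746/14627 + 7272/16525) = 30696 + 60989894/241711175 = 7419627217694/241711175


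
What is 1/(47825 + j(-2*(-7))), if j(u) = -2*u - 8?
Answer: 1/47789 ≈ 2.0925e-5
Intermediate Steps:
j(u) = -8 - 2*u
1/(47825 + j(-2*(-7))) = 1/(47825 + (-8 - (-4)*(-7))) = 1/(47825 + (-8 - 2*14)) = 1/(47825 + (-8 - 28)) = 1/(47825 - 36) = 1/47789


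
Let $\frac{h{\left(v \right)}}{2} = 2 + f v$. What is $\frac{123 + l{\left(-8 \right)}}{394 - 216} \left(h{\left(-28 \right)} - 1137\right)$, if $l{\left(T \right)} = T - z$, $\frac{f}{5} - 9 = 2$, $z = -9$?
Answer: $- \frac{261206}{89} \approx -2934.9$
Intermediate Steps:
$f = 55$ ($f = 45 + 5 \cdot 2 = 45 + 10 = 55$)
$l{\left(T \right)} = 9 + T$ ($l{\left(T \right)} = T - -9 = T + 9 = 9 + T$)
$h{\left(v \right)} = 4 + 110 v$ ($h{\left(v \right)} = 2 \left(2 + 55 v\right) = 4 + 110 v$)
$\frac{123 + l{\left(-8 \right)}}{394 - 216} \left(h{\left(-28 \right)} - 1137\right) = \frac{123 + \left(9 - 8\right)}{394 - 216} \left(\left(4 + 110 \left(-28\right)\right) - 1137\right) = \frac{123 + 1}{178} \left(\left(4 - 3080\right) - 1137\right) = 124 \cdot \frac{1}{178} \left(-3076 - 1137\right) = \frac{62}{89} \left(-4213\right) = - \frac{261206}{89}$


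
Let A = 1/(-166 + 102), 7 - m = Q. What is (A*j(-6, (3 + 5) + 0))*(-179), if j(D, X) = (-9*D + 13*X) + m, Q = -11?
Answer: 1969/4 ≈ 492.25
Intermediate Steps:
m = 18 (m = 7 - 1*(-11) = 7 + 11 = 18)
A = -1/64 (A = 1/(-64) = -1/64 ≈ -0.015625)
j(D, X) = 18 - 9*D + 13*X (j(D, X) = (-9*D + 13*X) + 18 = 18 - 9*D + 13*X)
(A*j(-6, (3 + 5) + 0))*(-179) = -(18 - 9*(-6) + 13*((3 + 5) + 0))/64*(-179) = -(18 + 54 + 13*(8 + 0))/64*(-179) = -(18 + 54 + 13*8)/64*(-179) = -(18 + 54 + 104)/64*(-179) = -1/64*176*(-179) = -11/4*(-179) = 1969/4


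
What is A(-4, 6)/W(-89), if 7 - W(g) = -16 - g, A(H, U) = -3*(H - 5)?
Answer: -9/22 ≈ -0.40909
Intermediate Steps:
A(H, U) = 15 - 3*H (A(H, U) = -3*(-5 + H) = 15 - 3*H)
W(g) = 23 + g (W(g) = 7 - (-16 - g) = 7 + (16 + g) = 23 + g)
A(-4, 6)/W(-89) = (15 - 3*(-4))/(23 - 89) = (15 + 12)/(-66) = 27*(-1/66) = -9/22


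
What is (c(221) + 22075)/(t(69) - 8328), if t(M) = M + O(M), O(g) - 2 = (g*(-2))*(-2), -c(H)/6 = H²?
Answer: 270971/7981 ≈ 33.952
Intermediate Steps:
c(H) = -6*H²
O(g) = 2 + 4*g (O(g) = 2 + (g*(-2))*(-2) = 2 - 2*g*(-2) = 2 + 4*g)
t(M) = 2 + 5*M (t(M) = M + (2 + 4*M) = 2 + 5*M)
(c(221) + 22075)/(t(69) - 8328) = (-6*221² + 22075)/((2 + 5*69) - 8328) = (-6*48841 + 22075)/((2 + 345) - 8328) = (-293046 + 22075)/(347 - 8328) = -270971/(-7981) = -270971*(-1/7981) = 270971/7981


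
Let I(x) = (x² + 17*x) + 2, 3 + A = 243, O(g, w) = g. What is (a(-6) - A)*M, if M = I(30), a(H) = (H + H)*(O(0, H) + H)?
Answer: -237216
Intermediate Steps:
a(H) = 2*H² (a(H) = (H + H)*(0 + H) = (2*H)*H = 2*H²)
A = 240 (A = -3 + 243 = 240)
I(x) = 2 + x² + 17*x
M = 1412 (M = 2 + 30² + 17*30 = 2 + 900 + 510 = 1412)
(a(-6) - A)*M = (2*(-6)² - 1*240)*1412 = (2*36 - 240)*1412 = (72 - 240)*1412 = -168*1412 = -237216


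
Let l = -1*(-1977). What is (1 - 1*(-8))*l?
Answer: 17793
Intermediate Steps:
l = 1977
(1 - 1*(-8))*l = (1 - 1*(-8))*1977 = (1 + 8)*1977 = 9*1977 = 17793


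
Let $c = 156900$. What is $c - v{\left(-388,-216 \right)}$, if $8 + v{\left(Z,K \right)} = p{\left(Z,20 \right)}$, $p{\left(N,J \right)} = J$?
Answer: $156888$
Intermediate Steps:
$v{\left(Z,K \right)} = 12$ ($v{\left(Z,K \right)} = -8 + 20 = 12$)
$c - v{\left(-388,-216 \right)} = 156900 - 12 = 156888$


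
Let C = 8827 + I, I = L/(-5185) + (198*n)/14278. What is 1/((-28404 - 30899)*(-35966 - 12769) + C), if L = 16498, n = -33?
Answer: 305915/884137339733403 ≈ 3.4600e-10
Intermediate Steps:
I = -1113377/305915 (I = 16498/(-5185) + (198*(-33))/14278 = 16498*(-1/5185) - 6534*1/14278 = -16498/5185 - 27/59 = -1113377/305915 ≈ -3.6395)
C = 2699198328/305915 (C = 8827 - 1113377/305915 = 2699198328/305915 ≈ 8823.4)
1/((-28404 - 30899)*(-35966 - 12769) + C) = 1/((-28404 - 30899)*(-35966 - 12769) + 2699198328/305915) = 1/(-59303*(-48735) + 2699198328/305915) = 1/(2890131705 + 2699198328/305915) = 1/(884137339733403/305915) = 305915/884137339733403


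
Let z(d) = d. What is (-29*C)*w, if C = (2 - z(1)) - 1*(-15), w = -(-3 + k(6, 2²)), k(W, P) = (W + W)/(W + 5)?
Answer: -9744/11 ≈ -885.82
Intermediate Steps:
k(W, P) = 2*W/(5 + W) (k(W, P) = (2*W)/(5 + W) = 2*W/(5 + W))
w = 21/11 (w = -(-3 + 2*6/(5 + 6)) = -(-3 + 2*6/11) = -(-3 + 2*6*(1/11)) = -(-3 + 12/11) = -1*(-21/11) = 21/11 ≈ 1.9091)
C = 16 (C = (2 - 1*1) - 1*(-15) = (2 - 1) + 15 = 1 + 15 = 16)
(-29*C)*w = -29*16*(21/11) = -464*21/11 = -9744/11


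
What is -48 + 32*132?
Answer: 4176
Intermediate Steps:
-48 + 32*132 = -48 + 4224 = 4176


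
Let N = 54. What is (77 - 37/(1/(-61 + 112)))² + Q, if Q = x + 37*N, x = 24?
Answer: 3278122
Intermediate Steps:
Q = 2022 (Q = 24 + 37*54 = 24 + 1998 = 2022)
(77 - 37/(1/(-61 + 112)))² + Q = (77 - 37/(1/(-61 + 112)))² + 2022 = (77 - 37/(1/51))² + 2022 = (77 - 37/1/51)² + 2022 = (77 - 37*51)² + 2022 = (77 - 1887)² + 2022 = (-1810)² + 2022 = 3276100 + 2022 = 3278122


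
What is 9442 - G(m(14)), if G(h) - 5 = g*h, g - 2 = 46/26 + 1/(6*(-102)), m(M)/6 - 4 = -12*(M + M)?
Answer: 11232581/663 ≈ 16942.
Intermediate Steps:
m(M) = 24 - 144*M (m(M) = 24 + 6*(-12*(M + M)) = 24 + 6*(-24*M) = 24 - 144*M)
g = 29975/7956 (g = 2 + (46/26 + 1/(6*(-102))) = 2 + (46*(1/26) + (1/6)*(-1/102)) = 2 + (23/13 - 1/612) = 2 + 14063/7956 = 29975/7956 ≈ 3.7676)
G(h) = 5 + 29975*h/7956
9442 - G(m(14)) = 9442 - (5 + 29975*(24 - 144*14)/7956) = 9442 - (5 + 29975*(24 - 2016)/7956) = 9442 - (5 + (29975/7956)*(-1992)) = 9442 - (5 - 4975850/663) = 9442 - 1*(-4972535/663) = 9442 + 4972535/663 = 11232581/663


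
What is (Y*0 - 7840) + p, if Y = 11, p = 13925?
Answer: 6085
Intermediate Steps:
(Y*0 - 7840) + p = (11*0 - 7840) + 13925 = (0 - 7840) + 13925 = -7840 + 13925 = 6085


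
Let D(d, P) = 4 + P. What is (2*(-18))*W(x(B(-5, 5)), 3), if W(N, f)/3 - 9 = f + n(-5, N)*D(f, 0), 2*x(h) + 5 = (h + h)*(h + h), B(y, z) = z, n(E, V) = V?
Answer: -21816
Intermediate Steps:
x(h) = -5/2 + 2*h**2 (x(h) = -5/2 + ((h + h)*(h + h))/2 = -5/2 + ((2*h)*(2*h))/2 = -5/2 + (4*h**2)/2 = -5/2 + 2*h**2)
W(N, f) = 27 + 3*f + 12*N (W(N, f) = 27 + 3*(f + N*(4 + 0)) = 27 + 3*(f + N*4) = 27 + 3*(f + 4*N) = 27 + (3*f + 12*N) = 27 + 3*f + 12*N)
(2*(-18))*W(x(B(-5, 5)), 3) = (2*(-18))*(27 + 3*3 + 12*(-5/2 + 2*5**2)) = -36*(27 + 9 + 12*(-5/2 + 2*25)) = -36*(27 + 9 + 12*(-5/2 + 50)) = -36*(27 + 9 + 12*(95/2)) = -36*(27 + 9 + 570) = -36*606 = -21816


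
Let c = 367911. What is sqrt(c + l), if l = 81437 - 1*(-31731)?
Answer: sqrt(481079) ≈ 693.60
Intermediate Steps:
l = 113168 (l = 81437 + 31731 = 113168)
sqrt(c + l) = sqrt(367911 + 113168) = sqrt(481079)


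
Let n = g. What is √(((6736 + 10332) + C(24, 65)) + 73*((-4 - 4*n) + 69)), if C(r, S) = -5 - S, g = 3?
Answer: √20867 ≈ 144.45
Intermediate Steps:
n = 3
√(((6736 + 10332) + C(24, 65)) + 73*((-4 - 4*n) + 69)) = √(((6736 + 10332) + (-5 - 1*65)) + 73*((-4 - 4*3) + 69)) = √((17068 + (-5 - 65)) + 73*((-4 - 12) + 69)) = √((17068 - 70) + 73*(-16 + 69)) = √(16998 + 73*53) = √(16998 + 3869) = √20867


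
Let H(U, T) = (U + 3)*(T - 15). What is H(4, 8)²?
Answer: 2401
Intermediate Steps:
H(U, T) = (-15 + T)*(3 + U) (H(U, T) = (3 + U)*(-15 + T) = (-15 + T)*(3 + U))
H(4, 8)² = (-45 - 15*4 + 3*8 + 8*4)² = (-45 - 60 + 24 + 32)² = (-49)² = 2401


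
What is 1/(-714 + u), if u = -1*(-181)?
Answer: -1/533 ≈ -0.0018762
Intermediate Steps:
u = 181
1/(-714 + u) = 1/(-714 + 181) = 1/(-533) = -1/533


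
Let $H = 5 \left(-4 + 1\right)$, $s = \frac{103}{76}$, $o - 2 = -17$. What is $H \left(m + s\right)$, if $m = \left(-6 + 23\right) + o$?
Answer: $- \frac{3825}{76} \approx -50.329$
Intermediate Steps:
$o = -15$ ($o = 2 - 17 = -15$)
$s = \frac{103}{76}$ ($s = 103 \cdot \frac{1}{76} = \frac{103}{76} \approx 1.3553$)
$m = 2$ ($m = \left(-6 + 23\right) - 15 = 17 - 15 = 2$)
$H = -15$ ($H = 5 \left(-3\right) = -15$)
$H \left(m + s\right) = - 15 \left(2 + \frac{103}{76}\right) = \left(-15\right) \frac{255}{76} = - \frac{3825}{76}$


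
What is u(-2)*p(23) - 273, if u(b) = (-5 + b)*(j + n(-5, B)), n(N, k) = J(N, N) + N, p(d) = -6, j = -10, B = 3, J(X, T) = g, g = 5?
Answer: -693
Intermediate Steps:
J(X, T) = 5
n(N, k) = 5 + N
u(b) = 50 - 10*b (u(b) = (-5 + b)*(-10 + (5 - 5)) = (-5 + b)*(-10 + 0) = (-5 + b)*(-10) = 50 - 10*b)
u(-2)*p(23) - 273 = (50 - 10*(-2))*(-6) - 273 = (50 + 20)*(-6) - 273 = 70*(-6) - 273 = -420 - 273 = -693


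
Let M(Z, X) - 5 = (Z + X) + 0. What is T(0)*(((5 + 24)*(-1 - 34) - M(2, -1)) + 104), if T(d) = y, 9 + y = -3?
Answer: 11004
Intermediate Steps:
y = -12 (y = -9 - 3 = -12)
T(d) = -12
M(Z, X) = 5 + X + Z (M(Z, X) = 5 + ((Z + X) + 0) = 5 + ((X + Z) + 0) = 5 + (X + Z) = 5 + X + Z)
T(0)*(((5 + 24)*(-1 - 34) - M(2, -1)) + 104) = -12*(((5 + 24)*(-1 - 34) - (5 - 1 + 2)) + 104) = -12*((29*(-35) - 1*6) + 104) = -12*((-1015 - 6) + 104) = -12*(-1021 + 104) = -12*(-917) = 11004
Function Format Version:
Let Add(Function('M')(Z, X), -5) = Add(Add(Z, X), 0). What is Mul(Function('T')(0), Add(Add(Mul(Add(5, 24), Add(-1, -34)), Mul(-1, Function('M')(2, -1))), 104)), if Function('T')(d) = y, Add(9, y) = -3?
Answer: 11004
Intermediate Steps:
y = -12 (y = Add(-9, -3) = -12)
Function('T')(d) = -12
Function('M')(Z, X) = Add(5, X, Z) (Function('M')(Z, X) = Add(5, Add(Add(Z, X), 0)) = Add(5, Add(Add(X, Z), 0)) = Add(5, Add(X, Z)) = Add(5, X, Z))
Mul(Function('T')(0), Add(Add(Mul(Add(5, 24), Add(-1, -34)), Mul(-1, Function('M')(2, -1))), 104)) = Mul(-12, Add(Add(Mul(Add(5, 24), Add(-1, -34)), Mul(-1, Add(5, -1, 2))), 104)) = Mul(-12, Add(Add(Mul(29, -35), Mul(-1, 6)), 104)) = Mul(-12, Add(Add(-1015, -6), 104)) = Mul(-12, Add(-1021, 104)) = Mul(-12, -917) = 11004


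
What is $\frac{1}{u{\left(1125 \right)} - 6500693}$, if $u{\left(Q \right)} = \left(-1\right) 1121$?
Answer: $- \frac{1}{6501814} \approx -1.538 \cdot 10^{-7}$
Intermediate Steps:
$u{\left(Q \right)} = -1121$
$\frac{1}{u{\left(1125 \right)} - 6500693} = \frac{1}{-1121 - 6500693} = \frac{1}{-6501814} = - \frac{1}{6501814}$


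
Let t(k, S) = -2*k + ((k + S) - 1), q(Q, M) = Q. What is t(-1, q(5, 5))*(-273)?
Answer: -1365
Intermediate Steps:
t(k, S) = -1 + S - k (t(k, S) = -2*k + ((S + k) - 1) = -2*k + (-1 + S + k) = -1 + S - k)
t(-1, q(5, 5))*(-273) = (-1 + 5 - 1*(-1))*(-273) = (-1 + 5 + 1)*(-273) = 5*(-273) = -1365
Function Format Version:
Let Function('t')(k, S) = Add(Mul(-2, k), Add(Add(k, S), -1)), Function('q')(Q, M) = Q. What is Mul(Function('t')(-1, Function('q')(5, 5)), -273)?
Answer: -1365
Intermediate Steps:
Function('t')(k, S) = Add(-1, S, Mul(-1, k)) (Function('t')(k, S) = Add(Mul(-2, k), Add(Add(S, k), -1)) = Add(Mul(-2, k), Add(-1, S, k)) = Add(-1, S, Mul(-1, k)))
Mul(Function('t')(-1, Function('q')(5, 5)), -273) = Mul(Add(-1, 5, Mul(-1, -1)), -273) = Mul(Add(-1, 5, 1), -273) = Mul(5, -273) = -1365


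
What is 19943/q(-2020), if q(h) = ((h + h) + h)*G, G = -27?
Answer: 19943/163620 ≈ 0.12189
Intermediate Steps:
q(h) = -81*h (q(h) = ((h + h) + h)*(-27) = (2*h + h)*(-27) = (3*h)*(-27) = -81*h)
19943/q(-2020) = 19943/((-81*(-2020))) = 19943/163620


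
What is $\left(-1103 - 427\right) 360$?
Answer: $-550800$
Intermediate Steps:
$\left(-1103 - 427\right) 360 = \left(-1530\right) 360 = -550800$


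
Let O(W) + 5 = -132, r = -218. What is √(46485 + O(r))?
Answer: 2*√11587 ≈ 215.29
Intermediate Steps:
O(W) = -137 (O(W) = -5 - 132 = -137)
√(46485 + O(r)) = √(46485 - 137) = √46348 = 2*√11587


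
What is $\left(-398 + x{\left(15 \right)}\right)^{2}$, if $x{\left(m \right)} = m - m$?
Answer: $158404$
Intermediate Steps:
$x{\left(m \right)} = 0$
$\left(-398 + x{\left(15 \right)}\right)^{2} = \left(-398 + 0\right)^{2} = \left(-398\right)^{2} = 158404$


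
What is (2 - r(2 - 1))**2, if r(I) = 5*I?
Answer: 9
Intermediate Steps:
(2 - r(2 - 1))**2 = (2 - 5*(2 - 1))**2 = (2 - 5)**2 = (-3)**2 = 9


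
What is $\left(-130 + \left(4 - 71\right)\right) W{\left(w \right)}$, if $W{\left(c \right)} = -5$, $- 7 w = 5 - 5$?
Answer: $985$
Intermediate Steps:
$w = 0$ ($w = - \frac{5 - 5}{7} = \left(- \frac{1}{7}\right) 0 = 0$)
$\left(-130 + \left(4 - 71\right)\right) W{\left(w \right)} = \left(-130 + \left(4 - 71\right)\right) \left(-5\right) = \left(-130 - 67\right) \left(-5\right) = \left(-197\right) \left(-5\right) = 985$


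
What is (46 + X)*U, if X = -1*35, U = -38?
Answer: -418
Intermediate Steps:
X = -35
(46 + X)*U = (46 - 35)*(-38) = 11*(-38) = -418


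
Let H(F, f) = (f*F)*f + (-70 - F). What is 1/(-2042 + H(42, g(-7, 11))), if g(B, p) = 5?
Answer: -1/1104 ≈ -0.00090580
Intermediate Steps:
H(F, f) = -70 - F + F*f² (H(F, f) = (F*f)*f + (-70 - F) = F*f² + (-70 - F) = -70 - F + F*f²)
1/(-2042 + H(42, g(-7, 11))) = 1/(-2042 + (-70 - 1*42 + 42*5²)) = 1/(-2042 + (-70 - 42 + 42*25)) = 1/(-2042 + (-70 - 42 + 1050)) = 1/(-2042 + 938) = 1/(-1104) = -1/1104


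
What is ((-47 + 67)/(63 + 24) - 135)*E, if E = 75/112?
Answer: -41875/464 ≈ -90.248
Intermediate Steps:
E = 75/112 (E = 75*(1/112) = 75/112 ≈ 0.66964)
((-47 + 67)/(63 + 24) - 135)*E = ((-47 + 67)/(63 + 24) - 135)*(75/112) = (20/87 - 135)*(75/112) = -11725/87*75/112 = -41875/464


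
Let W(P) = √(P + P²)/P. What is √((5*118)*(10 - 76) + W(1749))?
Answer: √(-119117498940 + 8745*√122430)/1749 ≈ 197.33*I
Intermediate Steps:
W(P) = √(P + P²)/P
√((5*118)*(10 - 76) + W(1749)) = √((5*118)*(10 - 76) + √(1749*(1 + 1749))/1749) = √(590*(-66) + √(1749*1750)/1749) = √(-38940 + √3060750/1749) = √(-38940 + (5*√122430)/1749) = √(-38940 + 5*√122430/1749)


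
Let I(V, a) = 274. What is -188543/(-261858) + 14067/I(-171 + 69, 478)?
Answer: 933804317/17937273 ≈ 52.059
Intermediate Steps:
-188543/(-261858) + 14067/I(-171 + 69, 478) = -188543/(-261858) + 14067/274 = -188543*(-1/261858) + 14067*(1/274) = 188543/261858 + 14067/274 = 933804317/17937273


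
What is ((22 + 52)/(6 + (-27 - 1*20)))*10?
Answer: -740/41 ≈ -18.049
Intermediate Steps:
((22 + 52)/(6 + (-27 - 1*20)))*10 = (74/(6 + (-27 - 20)))*10 = (74/(6 - 47))*10 = (74/(-41))*10 = (74*(-1/41))*10 = -74/41*10 = -740/41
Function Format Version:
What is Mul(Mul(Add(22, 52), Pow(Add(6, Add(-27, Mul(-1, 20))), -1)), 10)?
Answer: Rational(-740, 41) ≈ -18.049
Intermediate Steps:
Mul(Mul(Add(22, 52), Pow(Add(6, Add(-27, Mul(-1, 20))), -1)), 10) = Mul(Mul(74, Pow(Add(6, Add(-27, -20)), -1)), 10) = Mul(Mul(74, Pow(Add(6, -47), -1)), 10) = Mul(Mul(74, Pow(-41, -1)), 10) = Mul(Mul(74, Rational(-1, 41)), 10) = Mul(Rational(-74, 41), 10) = Rational(-740, 41)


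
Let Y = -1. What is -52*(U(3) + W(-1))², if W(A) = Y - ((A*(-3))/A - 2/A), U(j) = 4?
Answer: -832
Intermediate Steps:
W(A) = 2 + 2/A (W(A) = -1 - ((A*(-3))/A - 2/A) = -1 - ((-3*A)/A - 2/A) = -1 - (-3 - 2/A) = -1 + (3 + 2/A) = 2 + 2/A)
-52*(U(3) + W(-1))² = -52*(4 + (2 + 2/(-1)))² = -52*(4 + (2 + 2*(-1)))² = -52*(4 + (2 - 2))² = -52*(4 + 0)² = -52*4² = -52*16 = -832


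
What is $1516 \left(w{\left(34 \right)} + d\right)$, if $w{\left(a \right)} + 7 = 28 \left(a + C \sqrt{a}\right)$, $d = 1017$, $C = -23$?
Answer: $2974392 - 976304 \sqrt{34} \approx -2.7184 \cdot 10^{6}$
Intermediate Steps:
$w{\left(a \right)} = -7 - 644 \sqrt{a} + 28 a$ ($w{\left(a \right)} = -7 + 28 \left(a - 23 \sqrt{a}\right) = -7 - \left(- 28 a + 644 \sqrt{a}\right) = -7 - 644 \sqrt{a} + 28 a$)
$1516 \left(w{\left(34 \right)} + d\right) = 1516 \left(\left(-7 - 644 \sqrt{34} + 28 \cdot 34\right) + 1017\right) = 1516 \left(\left(-7 - 644 \sqrt{34} + 952\right) + 1017\right) = 1516 \left(\left(945 - 644 \sqrt{34}\right) + 1017\right) = 1516 \left(1962 - 644 \sqrt{34}\right) = 2974392 - 976304 \sqrt{34}$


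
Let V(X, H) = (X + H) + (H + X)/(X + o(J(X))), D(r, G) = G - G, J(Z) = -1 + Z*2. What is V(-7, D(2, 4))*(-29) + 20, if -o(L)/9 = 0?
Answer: 194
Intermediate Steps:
J(Z) = -1 + 2*Z
D(r, G) = 0
o(L) = 0 (o(L) = -9*0 = 0)
V(X, H) = H + X + (H + X)/X (V(X, H) = (X + H) + (H + X)/(X + 0) = (H + X) + (H + X)/X = H + X + (H + X)/X)
V(-7, D(2, 4))*(-29) + 20 = (1 + 0 - 7 + 0/(-7))*(-29) + 20 = (1 + 0 - 7 + 0*(-⅐))*(-29) + 20 = (1 + 0 - 7 + 0)*(-29) + 20 = -6*(-29) + 20 = 174 + 20 = 194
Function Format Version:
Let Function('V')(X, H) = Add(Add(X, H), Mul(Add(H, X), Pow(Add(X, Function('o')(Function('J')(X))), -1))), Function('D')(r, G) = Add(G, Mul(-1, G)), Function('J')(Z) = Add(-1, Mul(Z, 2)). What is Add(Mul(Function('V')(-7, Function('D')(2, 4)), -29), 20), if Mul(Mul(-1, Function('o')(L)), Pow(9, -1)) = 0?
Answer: 194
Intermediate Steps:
Function('J')(Z) = Add(-1, Mul(2, Z))
Function('D')(r, G) = 0
Function('o')(L) = 0 (Function('o')(L) = Mul(-9, 0) = 0)
Function('V')(X, H) = Add(H, X, Mul(Pow(X, -1), Add(H, X))) (Function('V')(X, H) = Add(Add(X, H), Mul(Add(H, X), Pow(Add(X, 0), -1))) = Add(Add(H, X), Mul(Add(H, X), Pow(X, -1))) = Add(Add(H, X), Mul(Pow(X, -1), Add(H, X))) = Add(H, X, Mul(Pow(X, -1), Add(H, X))))
Add(Mul(Function('V')(-7, Function('D')(2, 4)), -29), 20) = Add(Mul(Add(1, 0, -7, Mul(0, Pow(-7, -1))), -29), 20) = Add(Mul(Add(1, 0, -7, Mul(0, Rational(-1, 7))), -29), 20) = Add(Mul(Add(1, 0, -7, 0), -29), 20) = Add(Mul(-6, -29), 20) = Add(174, 20) = 194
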